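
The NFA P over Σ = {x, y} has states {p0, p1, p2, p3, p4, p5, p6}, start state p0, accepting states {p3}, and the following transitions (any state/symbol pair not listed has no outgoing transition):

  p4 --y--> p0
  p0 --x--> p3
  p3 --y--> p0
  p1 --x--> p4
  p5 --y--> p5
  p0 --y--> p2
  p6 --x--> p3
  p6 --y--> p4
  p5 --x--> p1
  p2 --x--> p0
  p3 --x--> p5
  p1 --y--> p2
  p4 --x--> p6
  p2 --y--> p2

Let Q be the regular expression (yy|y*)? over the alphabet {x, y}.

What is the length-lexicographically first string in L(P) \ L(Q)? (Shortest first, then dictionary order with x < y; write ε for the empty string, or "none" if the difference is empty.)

The string x is accepted by P but not by Q.
No shorter string lies in the difference, and x is the lexicographically first length-1 string in L(P) \ L(Q).

x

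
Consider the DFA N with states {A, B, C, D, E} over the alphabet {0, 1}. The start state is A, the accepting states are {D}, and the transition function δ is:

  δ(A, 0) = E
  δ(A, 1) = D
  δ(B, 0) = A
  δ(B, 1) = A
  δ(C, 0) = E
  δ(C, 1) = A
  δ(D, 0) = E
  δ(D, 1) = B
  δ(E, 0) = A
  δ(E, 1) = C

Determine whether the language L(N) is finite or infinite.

infinite

State A is reachable from the start and can reach an accepting state, and it lies on the cycle A → D → B → A.
Traversing that cycle any number of times yields accepted strings of unbounded length, so the language is infinite.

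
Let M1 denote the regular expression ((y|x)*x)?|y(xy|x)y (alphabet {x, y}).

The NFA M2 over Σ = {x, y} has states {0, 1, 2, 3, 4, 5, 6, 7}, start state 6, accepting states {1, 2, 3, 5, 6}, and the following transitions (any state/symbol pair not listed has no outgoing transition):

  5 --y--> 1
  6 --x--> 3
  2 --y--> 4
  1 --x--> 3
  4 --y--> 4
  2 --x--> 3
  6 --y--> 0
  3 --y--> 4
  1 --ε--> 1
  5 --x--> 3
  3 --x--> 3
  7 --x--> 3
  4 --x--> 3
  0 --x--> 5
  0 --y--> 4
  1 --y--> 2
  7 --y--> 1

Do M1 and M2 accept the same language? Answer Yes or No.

Converting the expression M1 to a DFA (subset construction, then merging equivalent states) gives the minimal DFA with states {r0, r1, r2, r3, r4, r5}, start state r0, accepting states {r0, r1, r4, r5} and transitions r0: x→r1, y→r2; r1: x→r1, y→r3; r2: x→r4, y→r3; r3: x→r1, y→r3; r4: x→r1, y→r5; r5: x→r1, y→r1.
Exploring the product automaton M1 × M2 from the start pair (r0, 6), following both machines on each input symbol, reaches 7 state pairs: (r0, 6), (r1, 3), (r2, 0), (r3, 4), (r4, 5), (r5, 1), (r1, 2).
M1 accepts in {r0, r1, r4, r5} and M2 accepts in {1, 2, 3, 5, 6}. In every reachable pair the two components are either both accepting — (r0, 6), (r1, 3), (r4, 5), (r5, 1), (r1, 2) — or both non-accepting, so no string is accepted by exactly one of the machines: L(M1) \ L(M2) and L(M2) \ L(M1) are both empty.
Hence every string is accepted by M1 iff it is accepted by M2, and the two languages coincide.

Yes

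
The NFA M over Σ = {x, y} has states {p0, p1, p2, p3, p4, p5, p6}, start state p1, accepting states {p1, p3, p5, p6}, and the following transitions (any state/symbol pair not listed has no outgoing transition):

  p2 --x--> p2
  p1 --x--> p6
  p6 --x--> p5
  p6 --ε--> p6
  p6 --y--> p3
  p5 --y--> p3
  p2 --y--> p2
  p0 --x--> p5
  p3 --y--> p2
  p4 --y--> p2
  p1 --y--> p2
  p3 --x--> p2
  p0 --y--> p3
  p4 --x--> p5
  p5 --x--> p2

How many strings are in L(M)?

The useful subgraph on states {p1, p3, p5, p6} is acyclic, so L(M) is finite; the longest accepting path visits 4 useful states, giving maximum string length 3.
Counting accepting paths from p1 by length: 1 of length 0, 1 of length 1, 2 of length 2, 1 of length 3. Total 5.

5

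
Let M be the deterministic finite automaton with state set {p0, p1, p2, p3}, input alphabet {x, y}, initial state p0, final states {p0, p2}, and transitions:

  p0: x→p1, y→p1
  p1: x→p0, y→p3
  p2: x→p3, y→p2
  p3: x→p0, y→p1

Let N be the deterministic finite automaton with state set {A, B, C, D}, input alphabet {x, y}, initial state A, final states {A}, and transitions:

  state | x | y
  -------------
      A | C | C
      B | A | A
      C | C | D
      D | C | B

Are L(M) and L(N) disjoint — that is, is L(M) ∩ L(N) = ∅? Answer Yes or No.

The empty string ε is accepted by both M and N.
Hence L(M) ∩ L(N) ≠ ∅.

No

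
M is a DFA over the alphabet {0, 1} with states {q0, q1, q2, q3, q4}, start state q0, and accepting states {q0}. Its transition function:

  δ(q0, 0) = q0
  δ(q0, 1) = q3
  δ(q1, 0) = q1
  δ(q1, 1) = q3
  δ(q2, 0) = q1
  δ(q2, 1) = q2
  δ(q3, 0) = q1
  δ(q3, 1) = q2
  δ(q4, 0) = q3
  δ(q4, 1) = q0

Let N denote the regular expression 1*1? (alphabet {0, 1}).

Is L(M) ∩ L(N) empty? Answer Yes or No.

The empty string ε is accepted by both M and N.
Hence L(M) ∩ L(N) ≠ ∅.

No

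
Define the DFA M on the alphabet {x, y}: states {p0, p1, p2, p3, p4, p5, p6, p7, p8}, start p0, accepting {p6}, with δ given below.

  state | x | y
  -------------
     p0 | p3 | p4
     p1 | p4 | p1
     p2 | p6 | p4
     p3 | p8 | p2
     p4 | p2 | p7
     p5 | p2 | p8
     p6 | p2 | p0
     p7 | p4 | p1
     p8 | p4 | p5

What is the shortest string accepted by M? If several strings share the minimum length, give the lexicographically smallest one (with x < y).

A breadth-first search from p0 reaches an accepting state first via the path p0 → p3 → p2 → p6 on input xyx.
No string of length < 3 is accepted (BFS exhausts all shorter strings without reaching an accepting state), and xyx is the lexicographically least accepting string of length 3.

xyx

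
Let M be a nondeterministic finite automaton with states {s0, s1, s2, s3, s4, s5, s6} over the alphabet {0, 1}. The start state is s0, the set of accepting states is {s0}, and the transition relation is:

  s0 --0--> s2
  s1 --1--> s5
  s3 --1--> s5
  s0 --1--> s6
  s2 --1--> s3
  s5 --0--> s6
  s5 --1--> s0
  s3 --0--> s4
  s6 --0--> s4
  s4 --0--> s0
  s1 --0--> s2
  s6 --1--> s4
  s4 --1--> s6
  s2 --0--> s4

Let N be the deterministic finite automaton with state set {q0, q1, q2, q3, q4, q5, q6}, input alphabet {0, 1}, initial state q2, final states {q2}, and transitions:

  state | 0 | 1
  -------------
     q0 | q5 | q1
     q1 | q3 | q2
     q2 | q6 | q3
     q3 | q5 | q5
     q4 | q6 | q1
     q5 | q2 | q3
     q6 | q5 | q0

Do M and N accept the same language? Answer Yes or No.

Yes

Exploring the product automaton M × N from the start pair (s0, q2), following both machines on each input symbol, reaches 6 state pairs: (s0, q2), (s2, q6), (s6, q3), (s4, q5), (s3, q0), (s5, q1).
M accepts in {s0} and N accepts in {q2}. In every reachable pair the two components are either both accepting — (s0, q2) — or both non-accepting, so no string is accepted by exactly one of the machines: L(M) \ L(N) and L(N) \ L(M) are both empty.
Hence every string is accepted by M iff it is accepted by N, and the two languages coincide.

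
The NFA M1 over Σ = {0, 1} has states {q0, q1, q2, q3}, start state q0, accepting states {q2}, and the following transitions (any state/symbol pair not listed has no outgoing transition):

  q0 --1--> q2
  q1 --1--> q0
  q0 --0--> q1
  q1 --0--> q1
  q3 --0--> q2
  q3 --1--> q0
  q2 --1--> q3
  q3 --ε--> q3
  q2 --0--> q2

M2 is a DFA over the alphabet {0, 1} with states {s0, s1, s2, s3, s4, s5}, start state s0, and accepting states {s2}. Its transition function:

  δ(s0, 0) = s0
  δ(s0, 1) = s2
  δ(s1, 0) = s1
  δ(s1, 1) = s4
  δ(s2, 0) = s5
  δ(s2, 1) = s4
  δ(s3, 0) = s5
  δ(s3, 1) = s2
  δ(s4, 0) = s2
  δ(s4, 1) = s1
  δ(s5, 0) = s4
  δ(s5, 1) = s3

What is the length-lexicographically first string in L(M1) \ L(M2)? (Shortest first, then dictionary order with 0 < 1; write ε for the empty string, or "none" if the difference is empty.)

The string 10 is accepted by M1 but not by M2.
No shorter string lies in the difference, and 10 is the lexicographically first length-2 string in L(M1) \ L(M2).

10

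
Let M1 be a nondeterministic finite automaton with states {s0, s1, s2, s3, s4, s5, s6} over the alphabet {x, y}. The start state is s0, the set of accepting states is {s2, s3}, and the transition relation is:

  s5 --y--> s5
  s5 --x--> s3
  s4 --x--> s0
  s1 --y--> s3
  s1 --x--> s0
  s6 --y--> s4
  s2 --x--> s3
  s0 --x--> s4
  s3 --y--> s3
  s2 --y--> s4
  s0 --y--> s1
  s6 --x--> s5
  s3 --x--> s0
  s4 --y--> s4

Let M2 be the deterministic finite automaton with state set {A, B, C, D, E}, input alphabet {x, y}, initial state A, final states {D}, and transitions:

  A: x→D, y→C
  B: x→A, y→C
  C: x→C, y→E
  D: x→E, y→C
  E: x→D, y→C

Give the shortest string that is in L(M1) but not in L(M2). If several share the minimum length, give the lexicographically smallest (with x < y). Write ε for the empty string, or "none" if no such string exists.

yy

The string yy is accepted by M1 but not by M2.
No shorter string lies in the difference, and yy is the lexicographically first length-2 string in L(M1) \ L(M2).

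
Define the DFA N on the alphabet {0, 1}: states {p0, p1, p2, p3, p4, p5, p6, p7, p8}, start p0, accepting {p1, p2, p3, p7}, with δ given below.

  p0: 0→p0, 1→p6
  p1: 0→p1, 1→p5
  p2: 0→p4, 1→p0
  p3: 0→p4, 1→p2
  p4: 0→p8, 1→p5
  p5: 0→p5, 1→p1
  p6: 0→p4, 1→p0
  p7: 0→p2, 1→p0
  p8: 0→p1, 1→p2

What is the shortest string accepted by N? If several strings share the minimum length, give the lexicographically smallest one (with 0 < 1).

1000

A breadth-first search from p0 reaches an accepting state first via the path p0 → p6 → p4 → p8 → p1 on input 1000.
No string of length < 4 is accepted (BFS exhausts all shorter strings without reaching an accepting state), and 1000 is the lexicographically least accepting string of length 4.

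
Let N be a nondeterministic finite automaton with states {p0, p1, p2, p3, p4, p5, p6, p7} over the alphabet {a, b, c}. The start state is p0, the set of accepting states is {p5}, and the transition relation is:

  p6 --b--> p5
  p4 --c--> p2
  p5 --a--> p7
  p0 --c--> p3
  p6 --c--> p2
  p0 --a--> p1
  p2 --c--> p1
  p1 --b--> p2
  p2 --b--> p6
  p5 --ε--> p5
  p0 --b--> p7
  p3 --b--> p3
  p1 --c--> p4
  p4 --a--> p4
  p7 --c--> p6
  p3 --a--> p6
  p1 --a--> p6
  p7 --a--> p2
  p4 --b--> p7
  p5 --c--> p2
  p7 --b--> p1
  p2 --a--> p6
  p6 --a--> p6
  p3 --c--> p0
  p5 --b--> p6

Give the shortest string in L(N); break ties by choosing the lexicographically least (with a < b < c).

A breadth-first search from p0 reaches an accepting state first via the path p0 → p1 → p6 → p5 on input aab.
No string of length < 3 is accepted (BFS exhausts all shorter strings without reaching an accepting state), and aab is the lexicographically least accepting string of length 3.

aab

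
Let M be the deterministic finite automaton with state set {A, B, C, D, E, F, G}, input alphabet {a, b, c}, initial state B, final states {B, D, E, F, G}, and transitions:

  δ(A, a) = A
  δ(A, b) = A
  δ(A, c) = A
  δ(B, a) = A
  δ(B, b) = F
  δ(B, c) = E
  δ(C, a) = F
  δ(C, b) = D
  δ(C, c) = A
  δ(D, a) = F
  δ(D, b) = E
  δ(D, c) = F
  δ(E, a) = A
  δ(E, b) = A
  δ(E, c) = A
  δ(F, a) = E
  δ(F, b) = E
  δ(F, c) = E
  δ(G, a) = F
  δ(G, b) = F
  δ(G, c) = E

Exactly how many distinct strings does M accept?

The useful subgraph on states {B, E, F} is acyclic, so L(M) is finite; the longest accepting path visits 3 useful states, giving maximum string length 2.
Counting accepting paths from B by length: 1 of length 0, 2 of length 1, 3 of length 2. Total 6.

6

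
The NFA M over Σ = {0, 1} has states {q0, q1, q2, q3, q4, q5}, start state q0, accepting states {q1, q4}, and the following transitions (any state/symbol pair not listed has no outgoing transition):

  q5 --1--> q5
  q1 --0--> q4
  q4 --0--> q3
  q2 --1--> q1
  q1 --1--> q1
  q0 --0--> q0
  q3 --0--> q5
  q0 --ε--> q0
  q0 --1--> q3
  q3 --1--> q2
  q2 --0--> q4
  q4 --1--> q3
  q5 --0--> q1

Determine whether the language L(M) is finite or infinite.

State q0 is reachable from the start and can reach an accepting state, and it lies on the cycle q0 → q0.
Traversing that cycle any number of times yields accepted strings of unbounded length, so the language is infinite.

infinite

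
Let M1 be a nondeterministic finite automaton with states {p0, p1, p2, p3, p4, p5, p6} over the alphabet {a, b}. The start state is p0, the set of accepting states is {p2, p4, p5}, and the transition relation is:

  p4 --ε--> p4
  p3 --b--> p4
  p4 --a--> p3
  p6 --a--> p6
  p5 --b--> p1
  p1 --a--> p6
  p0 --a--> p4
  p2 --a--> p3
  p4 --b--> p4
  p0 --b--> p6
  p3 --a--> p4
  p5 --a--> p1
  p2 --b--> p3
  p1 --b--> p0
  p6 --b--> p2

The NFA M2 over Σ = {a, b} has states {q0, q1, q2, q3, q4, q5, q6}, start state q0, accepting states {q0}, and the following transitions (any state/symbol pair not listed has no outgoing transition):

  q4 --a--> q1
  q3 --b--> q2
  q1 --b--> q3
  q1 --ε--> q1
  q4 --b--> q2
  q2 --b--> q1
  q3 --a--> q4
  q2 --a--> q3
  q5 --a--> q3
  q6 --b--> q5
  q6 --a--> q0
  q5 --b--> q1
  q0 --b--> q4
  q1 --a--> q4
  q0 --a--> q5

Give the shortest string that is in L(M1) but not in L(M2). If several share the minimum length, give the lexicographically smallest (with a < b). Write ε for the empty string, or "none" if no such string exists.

a

The string a is accepted by M1 but not by M2.
No shorter string lies in the difference, and a is the lexicographically first length-1 string in L(M1) \ L(M2).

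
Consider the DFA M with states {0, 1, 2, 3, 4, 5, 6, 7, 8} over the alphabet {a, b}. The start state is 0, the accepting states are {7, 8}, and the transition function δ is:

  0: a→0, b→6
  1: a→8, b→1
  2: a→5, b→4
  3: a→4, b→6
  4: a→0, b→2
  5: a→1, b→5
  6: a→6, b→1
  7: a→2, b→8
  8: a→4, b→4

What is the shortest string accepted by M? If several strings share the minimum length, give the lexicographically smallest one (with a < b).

A breadth-first search from 0 reaches an accepting state first via the path 0 → 6 → 1 → 8 on input bba.
No string of length < 3 is accepted (BFS exhausts all shorter strings without reaching an accepting state), and bba is the lexicographically least accepting string of length 3.

bba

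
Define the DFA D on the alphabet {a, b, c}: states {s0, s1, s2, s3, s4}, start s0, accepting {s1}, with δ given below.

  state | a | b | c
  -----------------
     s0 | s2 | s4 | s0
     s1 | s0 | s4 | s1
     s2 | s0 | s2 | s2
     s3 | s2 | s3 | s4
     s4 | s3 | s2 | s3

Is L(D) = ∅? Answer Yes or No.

Yes

The states reachable from the start state are {s0, s2, s3, s4}.
None of the accepting states {s1} is reachable, so no string is accepted and L(D) = ∅.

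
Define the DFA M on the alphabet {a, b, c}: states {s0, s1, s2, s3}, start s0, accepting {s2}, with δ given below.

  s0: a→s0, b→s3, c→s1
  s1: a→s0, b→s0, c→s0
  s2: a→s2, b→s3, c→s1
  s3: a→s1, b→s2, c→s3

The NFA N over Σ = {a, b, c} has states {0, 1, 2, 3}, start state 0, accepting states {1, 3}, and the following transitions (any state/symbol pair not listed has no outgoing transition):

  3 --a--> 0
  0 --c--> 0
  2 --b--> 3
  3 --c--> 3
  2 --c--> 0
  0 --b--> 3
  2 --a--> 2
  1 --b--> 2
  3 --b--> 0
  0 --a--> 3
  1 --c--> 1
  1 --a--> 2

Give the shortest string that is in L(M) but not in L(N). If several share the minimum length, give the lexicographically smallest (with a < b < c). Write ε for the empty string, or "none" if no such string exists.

The string bb is accepted by M but not by N.
No shorter string lies in the difference, and bb is the lexicographically first length-2 string in L(M) \ L(N).

bb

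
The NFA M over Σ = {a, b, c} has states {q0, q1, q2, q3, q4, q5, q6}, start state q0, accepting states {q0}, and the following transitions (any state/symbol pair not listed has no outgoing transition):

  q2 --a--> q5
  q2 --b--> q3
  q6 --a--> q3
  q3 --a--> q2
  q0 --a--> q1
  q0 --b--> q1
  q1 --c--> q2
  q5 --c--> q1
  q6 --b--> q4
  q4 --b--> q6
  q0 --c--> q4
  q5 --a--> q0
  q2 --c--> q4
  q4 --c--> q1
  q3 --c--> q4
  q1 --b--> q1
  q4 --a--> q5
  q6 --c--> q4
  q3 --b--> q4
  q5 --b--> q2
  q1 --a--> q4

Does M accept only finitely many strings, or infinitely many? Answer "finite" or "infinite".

infinite

State q1 is reachable from the start and can reach an accepting state, and it lies on the cycle q1 → q1.
Traversing that cycle any number of times yields accepted strings of unbounded length, so the language is infinite.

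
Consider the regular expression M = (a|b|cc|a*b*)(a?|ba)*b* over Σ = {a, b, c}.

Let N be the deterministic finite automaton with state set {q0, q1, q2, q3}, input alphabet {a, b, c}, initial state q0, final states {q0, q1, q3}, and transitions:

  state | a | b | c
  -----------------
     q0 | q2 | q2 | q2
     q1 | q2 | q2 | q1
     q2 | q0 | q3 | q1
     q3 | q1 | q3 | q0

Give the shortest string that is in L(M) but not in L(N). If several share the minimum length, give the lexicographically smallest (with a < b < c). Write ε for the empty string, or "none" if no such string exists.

The string a is accepted by M but not by N.
No shorter string lies in the difference, and a is the lexicographically first length-1 string in L(M) \ L(N).

a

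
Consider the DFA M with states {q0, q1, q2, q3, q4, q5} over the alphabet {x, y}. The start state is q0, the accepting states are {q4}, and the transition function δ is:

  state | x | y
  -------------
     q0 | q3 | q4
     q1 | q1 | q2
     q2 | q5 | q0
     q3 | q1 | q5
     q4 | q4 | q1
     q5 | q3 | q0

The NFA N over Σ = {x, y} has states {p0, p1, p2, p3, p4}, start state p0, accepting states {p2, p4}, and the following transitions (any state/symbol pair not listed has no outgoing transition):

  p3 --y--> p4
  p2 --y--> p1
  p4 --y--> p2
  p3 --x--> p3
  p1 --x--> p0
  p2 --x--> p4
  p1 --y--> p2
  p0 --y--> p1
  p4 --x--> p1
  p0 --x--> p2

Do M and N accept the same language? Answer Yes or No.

The string y is accepted by M but rejected by N.
So L(M) ≠ L(N).

No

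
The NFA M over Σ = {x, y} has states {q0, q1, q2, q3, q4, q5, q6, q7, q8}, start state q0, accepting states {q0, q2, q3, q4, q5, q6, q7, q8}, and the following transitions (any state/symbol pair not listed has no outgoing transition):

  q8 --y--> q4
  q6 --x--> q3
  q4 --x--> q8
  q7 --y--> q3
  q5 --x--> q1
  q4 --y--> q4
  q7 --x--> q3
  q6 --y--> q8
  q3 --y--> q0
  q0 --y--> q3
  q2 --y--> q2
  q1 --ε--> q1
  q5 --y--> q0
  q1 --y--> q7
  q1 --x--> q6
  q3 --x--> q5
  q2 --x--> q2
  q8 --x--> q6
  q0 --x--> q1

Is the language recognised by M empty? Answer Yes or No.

The empty string ε is accepted: the run q0 ends in the accepting state q0.
Since at least one string is accepted, L(M) is not empty.

No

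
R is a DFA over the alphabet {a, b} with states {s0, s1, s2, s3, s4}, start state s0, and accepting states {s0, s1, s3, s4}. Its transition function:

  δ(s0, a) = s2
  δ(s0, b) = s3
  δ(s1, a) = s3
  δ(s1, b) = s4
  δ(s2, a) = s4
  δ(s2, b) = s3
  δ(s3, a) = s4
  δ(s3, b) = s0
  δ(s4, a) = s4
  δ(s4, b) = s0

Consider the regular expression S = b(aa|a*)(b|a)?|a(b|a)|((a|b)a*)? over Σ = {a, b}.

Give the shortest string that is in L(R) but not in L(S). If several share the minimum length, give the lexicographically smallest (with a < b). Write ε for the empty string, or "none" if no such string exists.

The string aab is accepted by R but not by S.
No shorter string lies in the difference, and aab is the lexicographically first length-3 string in L(R) \ L(S).

aab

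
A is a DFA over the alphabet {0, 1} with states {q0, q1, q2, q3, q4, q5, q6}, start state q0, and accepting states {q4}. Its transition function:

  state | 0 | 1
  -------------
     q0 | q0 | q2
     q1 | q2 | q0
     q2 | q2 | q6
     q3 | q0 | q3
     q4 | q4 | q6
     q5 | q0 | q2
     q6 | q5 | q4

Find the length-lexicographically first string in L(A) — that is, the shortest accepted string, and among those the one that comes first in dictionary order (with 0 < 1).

111

A breadth-first search from q0 reaches an accepting state first via the path q0 → q2 → q6 → q4 on input 111.
No string of length < 3 is accepted (BFS exhausts all shorter strings without reaching an accepting state), and 111 is the lexicographically least accepting string of length 3.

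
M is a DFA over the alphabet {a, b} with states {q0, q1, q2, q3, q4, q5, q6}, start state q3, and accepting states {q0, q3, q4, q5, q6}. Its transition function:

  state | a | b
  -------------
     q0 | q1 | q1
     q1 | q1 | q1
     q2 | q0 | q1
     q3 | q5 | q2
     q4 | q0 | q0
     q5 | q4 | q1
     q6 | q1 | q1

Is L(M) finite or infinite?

The useful states (reachable from q3 and able to reach an accepting state) are {q0, q2, q3, q4, q5}.
Restricted to these states the transition graph has no cycle, so every accepting path has bounded length and L is finite.

finite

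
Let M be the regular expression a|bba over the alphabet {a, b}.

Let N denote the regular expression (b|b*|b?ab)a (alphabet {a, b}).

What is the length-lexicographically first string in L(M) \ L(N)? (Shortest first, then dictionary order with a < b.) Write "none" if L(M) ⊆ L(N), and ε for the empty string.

Converting the expression M to a DFA (subset construction, then merging equivalent states) gives the minimal DFA with states {m0, m1, m2, m3, m4}, start state m0, accepting states {m1} and transitions m0: a→m1, b→m2; m1: a→m3, b→m3; m2: a→m3, b→m4; m3: a→m3, b→m3; m4: a→m1, b→m3.
Converting the expression N to a DFA (subset construction, then merging equivalent states) gives the minimal DFA with states {n0, n1, n2, n3, n4, n5, n6}, start state n0, accepting states {n1, n6} and transitions n0: a→n1, b→n2; n1: a→n3, b→n4; n2: a→n1, b→n5; n3: a→n3, b→n3; n4: a→n6, b→n3; n5: a→n6, b→n5; n6: a→n3, b→n3.
Exploring the product automaton M × N from the start pair (m0, n0), following both machines on each input symbol, reaches 10 state pairs: (m0, n0), (m1, n1), (m2, n2), (m3, n3), (m3, n4), (m3, n1), (m4, n5), (m3, n6), (m1, n6), (m3, n5).
M accepts in {m1} and N accepts in {n1, n6}. The reachable pairs whose M-component is accepting are (m1, n1), (m1, n6); in each of them the N-component is accepting too, so the product for L(M) \ L(N) (M-component accepting, N-component rejecting) has no reachable accepting pair and the difference is empty.
So every string accepted by M is also accepted by N: L(M) \ L(N) = ∅ and there is no such string.

none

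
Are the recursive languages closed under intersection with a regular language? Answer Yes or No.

A regular language is decidable (simulate its DFA), so run that check and the decider for L and accept iff both accept; everything halts.
So the recursive languages are closed under intersection with a regular language.

Yes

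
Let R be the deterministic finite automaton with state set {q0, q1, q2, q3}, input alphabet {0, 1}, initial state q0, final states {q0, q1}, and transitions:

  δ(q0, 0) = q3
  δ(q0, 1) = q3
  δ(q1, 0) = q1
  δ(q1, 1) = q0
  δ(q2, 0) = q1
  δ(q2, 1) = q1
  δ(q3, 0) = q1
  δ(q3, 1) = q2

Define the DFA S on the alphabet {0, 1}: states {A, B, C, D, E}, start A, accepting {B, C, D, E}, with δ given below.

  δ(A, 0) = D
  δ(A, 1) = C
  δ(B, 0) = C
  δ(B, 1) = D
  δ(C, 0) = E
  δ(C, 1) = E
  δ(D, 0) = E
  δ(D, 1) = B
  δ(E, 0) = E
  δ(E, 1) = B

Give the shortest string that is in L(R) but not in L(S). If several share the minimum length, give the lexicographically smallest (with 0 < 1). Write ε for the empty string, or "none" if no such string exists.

The empty string ε is accepted by R but not by S.
Since ε is the unique shortest string, it is the required witness.

ε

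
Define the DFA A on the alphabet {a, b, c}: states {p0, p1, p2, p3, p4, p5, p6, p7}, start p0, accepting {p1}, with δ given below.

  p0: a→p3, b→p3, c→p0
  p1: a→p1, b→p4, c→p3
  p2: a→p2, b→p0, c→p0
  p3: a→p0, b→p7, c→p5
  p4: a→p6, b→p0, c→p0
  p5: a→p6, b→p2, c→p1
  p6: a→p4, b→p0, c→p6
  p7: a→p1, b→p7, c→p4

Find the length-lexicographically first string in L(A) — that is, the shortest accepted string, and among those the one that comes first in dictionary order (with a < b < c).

A breadth-first search from p0 reaches an accepting state first via the path p0 → p3 → p7 → p1 on input aba.
No string of length < 3 is accepted (BFS exhausts all shorter strings without reaching an accepting state), and aba is the lexicographically least accepting string of length 3.

aba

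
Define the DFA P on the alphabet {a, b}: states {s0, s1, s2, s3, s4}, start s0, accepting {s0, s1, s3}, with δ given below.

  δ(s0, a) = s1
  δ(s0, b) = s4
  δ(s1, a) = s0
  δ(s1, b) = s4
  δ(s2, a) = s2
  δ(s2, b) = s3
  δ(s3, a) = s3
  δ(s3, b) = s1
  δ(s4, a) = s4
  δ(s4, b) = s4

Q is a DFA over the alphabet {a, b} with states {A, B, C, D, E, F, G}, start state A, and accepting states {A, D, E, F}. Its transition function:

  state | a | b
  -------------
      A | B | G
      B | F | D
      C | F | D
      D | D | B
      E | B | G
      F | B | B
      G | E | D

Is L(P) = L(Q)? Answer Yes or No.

The string a is accepted by P but rejected by Q.
So L(P) ≠ L(Q).

No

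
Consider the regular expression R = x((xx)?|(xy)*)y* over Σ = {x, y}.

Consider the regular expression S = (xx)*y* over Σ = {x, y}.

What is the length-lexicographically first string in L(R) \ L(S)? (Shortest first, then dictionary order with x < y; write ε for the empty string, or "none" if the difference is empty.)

The string x is accepted by R but not by S.
No shorter string lies in the difference, and x is the lexicographically first length-1 string in L(R) \ L(S).

x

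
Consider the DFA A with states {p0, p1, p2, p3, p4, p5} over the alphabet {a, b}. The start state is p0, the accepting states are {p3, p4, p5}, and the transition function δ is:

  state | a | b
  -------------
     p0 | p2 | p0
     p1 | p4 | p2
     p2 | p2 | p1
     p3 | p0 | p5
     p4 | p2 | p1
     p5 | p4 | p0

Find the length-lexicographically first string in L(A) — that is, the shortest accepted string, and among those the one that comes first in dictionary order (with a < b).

A breadth-first search from p0 reaches an accepting state first via the path p0 → p2 → p1 → p4 on input aba.
No string of length < 3 is accepted (BFS exhausts all shorter strings without reaching an accepting state), and aba is the lexicographically least accepting string of length 3.

aba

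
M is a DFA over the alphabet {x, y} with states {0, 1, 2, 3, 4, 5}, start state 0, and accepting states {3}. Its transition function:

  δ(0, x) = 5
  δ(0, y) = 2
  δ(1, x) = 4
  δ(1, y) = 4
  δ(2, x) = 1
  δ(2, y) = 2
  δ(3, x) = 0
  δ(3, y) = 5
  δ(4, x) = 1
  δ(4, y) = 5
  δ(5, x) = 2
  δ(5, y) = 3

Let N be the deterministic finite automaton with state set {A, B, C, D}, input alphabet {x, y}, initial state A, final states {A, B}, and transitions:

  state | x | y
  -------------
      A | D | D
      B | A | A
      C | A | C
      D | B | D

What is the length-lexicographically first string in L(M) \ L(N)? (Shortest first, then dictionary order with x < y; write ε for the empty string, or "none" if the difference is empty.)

xy

The string xy is accepted by M but not by N.
No shorter string lies in the difference, and xy is the lexicographically first length-2 string in L(M) \ L(N).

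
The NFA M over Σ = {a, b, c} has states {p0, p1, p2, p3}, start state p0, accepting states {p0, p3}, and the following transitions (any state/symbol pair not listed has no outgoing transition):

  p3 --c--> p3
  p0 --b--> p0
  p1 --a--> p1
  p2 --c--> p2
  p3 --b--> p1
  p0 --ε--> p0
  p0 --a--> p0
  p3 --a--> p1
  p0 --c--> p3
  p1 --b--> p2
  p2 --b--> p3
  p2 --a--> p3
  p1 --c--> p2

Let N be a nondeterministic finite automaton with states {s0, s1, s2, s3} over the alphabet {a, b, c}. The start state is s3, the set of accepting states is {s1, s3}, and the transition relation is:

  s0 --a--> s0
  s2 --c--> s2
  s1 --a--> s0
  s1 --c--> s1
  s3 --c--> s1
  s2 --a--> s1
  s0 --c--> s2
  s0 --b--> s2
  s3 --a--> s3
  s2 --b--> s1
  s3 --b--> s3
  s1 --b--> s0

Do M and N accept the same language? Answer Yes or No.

Exploring the product automaton M × N from the start pair (p0, s3), following both machines on each input symbol, reaches 4 state pairs: (p0, s3), (p3, s1), (p1, s0), (p2, s2).
M accepts in {p0, p3} and N accepts in {s1, s3}. In every reachable pair the two components are either both accepting — (p0, s3), (p3, s1) — or both non-accepting, so no string is accepted by exactly one of the machines: L(M) \ L(N) and L(N) \ L(M) are both empty.
Hence every string is accepted by M iff it is accepted by N, and the two languages coincide.

Yes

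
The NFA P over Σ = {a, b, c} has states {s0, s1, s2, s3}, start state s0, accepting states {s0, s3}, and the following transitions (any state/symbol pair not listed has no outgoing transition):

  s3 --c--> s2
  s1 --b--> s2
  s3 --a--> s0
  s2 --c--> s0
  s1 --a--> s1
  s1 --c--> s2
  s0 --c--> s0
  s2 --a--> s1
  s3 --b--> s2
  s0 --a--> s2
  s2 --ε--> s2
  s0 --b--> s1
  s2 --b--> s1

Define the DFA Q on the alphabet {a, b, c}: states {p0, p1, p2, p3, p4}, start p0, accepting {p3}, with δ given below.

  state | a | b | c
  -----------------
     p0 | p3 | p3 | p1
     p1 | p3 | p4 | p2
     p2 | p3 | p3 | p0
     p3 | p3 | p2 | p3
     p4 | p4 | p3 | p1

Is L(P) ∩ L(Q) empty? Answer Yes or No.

No

The string ac is accepted by both P and Q.
Hence L(P) ∩ L(Q) ≠ ∅.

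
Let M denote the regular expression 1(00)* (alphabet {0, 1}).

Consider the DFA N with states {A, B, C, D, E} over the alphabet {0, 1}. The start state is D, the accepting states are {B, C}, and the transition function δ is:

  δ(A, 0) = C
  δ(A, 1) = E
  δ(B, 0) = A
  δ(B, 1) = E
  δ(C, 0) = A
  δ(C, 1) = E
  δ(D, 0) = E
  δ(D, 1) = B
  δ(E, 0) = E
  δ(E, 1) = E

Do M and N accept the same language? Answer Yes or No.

Yes

Converting the expression M to a DFA (subset construction, then merging equivalent states) gives the minimal DFA with states {m0, m1, m2, m3}, start state m0, accepting states {m2} and transitions m0: 0→m1, 1→m2; m1: 0→m1, 1→m1; m2: 0→m3, 1→m1; m3: 0→m2, 1→m1.
Exploring the product automaton M × N from the start pair (m0, D), following both machines on each input symbol, reaches 5 state pairs: (m0, D), (m1, E), (m2, B), (m3, A), (m2, C).
M accepts in {m2} and N accepts in {B, C}. In every reachable pair the two components are either both accepting — (m2, B), (m2, C) — or both non-accepting, so no string is accepted by exactly one of the machines: L(M) \ L(N) and L(N) \ L(M) are both empty.
Hence every string is accepted by M iff it is accepted by N, and the two languages coincide.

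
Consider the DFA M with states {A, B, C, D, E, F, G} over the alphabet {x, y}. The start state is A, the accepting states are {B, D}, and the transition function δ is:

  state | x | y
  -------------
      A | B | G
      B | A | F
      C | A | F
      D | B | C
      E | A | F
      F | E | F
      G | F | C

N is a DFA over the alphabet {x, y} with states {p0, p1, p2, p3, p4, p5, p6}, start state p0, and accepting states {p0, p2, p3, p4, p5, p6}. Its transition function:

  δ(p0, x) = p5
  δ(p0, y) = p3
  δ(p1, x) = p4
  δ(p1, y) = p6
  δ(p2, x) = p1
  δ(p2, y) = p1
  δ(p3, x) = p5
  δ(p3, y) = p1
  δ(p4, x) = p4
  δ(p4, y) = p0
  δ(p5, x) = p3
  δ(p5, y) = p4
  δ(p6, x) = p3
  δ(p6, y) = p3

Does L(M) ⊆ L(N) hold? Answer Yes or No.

Yes

Exploring the product automaton M × N from the start pair (A, p0), following both machines on each input symbol, reaches 24 state pairs: (A, p0), (B, p5), (G, p3), (A, p3), (F, p4), (F, p5), (C, p1), (G, p1), (E, p4), (F, p0), (E, p3), (A, p4), (F, p6), (C, p6), (E, p5), (F, p3), (A, p5), (F, p1), (B, p4), (G, p0), (B, p3), (G, p4), (C, p3), (C, p0).
M accepts in {B, D} and N accepts in {p0, p2, p3, p4, p5, p6}. The reachable pairs whose M-component is accepting are (B, p5), (B, p4), (B, p3); in each of them the N-component is accepting too, so the product for L(M) \ L(N) (M-component accepting, N-component rejecting) has no reachable accepting pair and the difference is empty.
Hence every string in L(M) is also in L(N).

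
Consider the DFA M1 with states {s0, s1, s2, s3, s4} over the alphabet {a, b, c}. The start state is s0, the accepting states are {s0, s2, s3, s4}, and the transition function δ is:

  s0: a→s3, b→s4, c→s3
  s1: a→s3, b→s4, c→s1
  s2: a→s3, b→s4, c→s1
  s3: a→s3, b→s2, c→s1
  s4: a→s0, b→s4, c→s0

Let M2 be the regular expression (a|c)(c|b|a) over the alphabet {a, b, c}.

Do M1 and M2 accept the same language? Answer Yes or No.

The empty string ε is accepted by M1 but rejected by M2.
So L(M1) ≠ L(M2).

No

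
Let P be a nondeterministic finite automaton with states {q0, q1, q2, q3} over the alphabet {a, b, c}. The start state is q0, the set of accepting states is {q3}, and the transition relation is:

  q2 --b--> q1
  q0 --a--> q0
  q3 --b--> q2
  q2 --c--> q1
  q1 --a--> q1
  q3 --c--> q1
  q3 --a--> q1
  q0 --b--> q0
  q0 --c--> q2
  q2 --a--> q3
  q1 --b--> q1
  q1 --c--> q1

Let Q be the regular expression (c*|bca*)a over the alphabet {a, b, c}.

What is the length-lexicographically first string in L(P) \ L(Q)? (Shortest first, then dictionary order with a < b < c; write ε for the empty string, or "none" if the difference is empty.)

aca

The string aca is accepted by P but not by Q.
No shorter string lies in the difference, and aca is the lexicographically first length-3 string in L(P) \ L(Q).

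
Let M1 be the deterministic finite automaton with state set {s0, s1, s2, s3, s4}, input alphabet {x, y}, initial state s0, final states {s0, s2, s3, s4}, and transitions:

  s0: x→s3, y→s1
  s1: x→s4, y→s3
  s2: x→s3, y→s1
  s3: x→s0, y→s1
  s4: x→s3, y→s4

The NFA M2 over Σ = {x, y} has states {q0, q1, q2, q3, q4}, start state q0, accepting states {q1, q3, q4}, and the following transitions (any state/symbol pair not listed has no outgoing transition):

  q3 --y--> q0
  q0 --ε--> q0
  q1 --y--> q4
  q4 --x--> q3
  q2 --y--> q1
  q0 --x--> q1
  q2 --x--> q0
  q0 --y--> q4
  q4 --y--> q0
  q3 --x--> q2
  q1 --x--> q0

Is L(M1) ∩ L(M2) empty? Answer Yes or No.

No

The string x is accepted by both M1 and M2.
Hence L(M1) ∩ L(M2) ≠ ∅.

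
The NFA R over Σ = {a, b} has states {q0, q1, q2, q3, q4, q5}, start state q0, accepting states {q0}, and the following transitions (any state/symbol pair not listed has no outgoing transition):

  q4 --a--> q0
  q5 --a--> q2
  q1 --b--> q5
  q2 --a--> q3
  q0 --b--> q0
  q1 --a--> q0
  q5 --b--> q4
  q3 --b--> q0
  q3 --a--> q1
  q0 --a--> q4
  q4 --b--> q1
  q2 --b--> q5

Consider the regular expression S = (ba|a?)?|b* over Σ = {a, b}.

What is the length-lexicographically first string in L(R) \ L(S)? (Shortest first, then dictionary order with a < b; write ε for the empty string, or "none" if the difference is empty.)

The string aa is accepted by R but not by S.
No shorter string lies in the difference, and aa is the lexicographically first length-2 string in L(R) \ L(S).

aa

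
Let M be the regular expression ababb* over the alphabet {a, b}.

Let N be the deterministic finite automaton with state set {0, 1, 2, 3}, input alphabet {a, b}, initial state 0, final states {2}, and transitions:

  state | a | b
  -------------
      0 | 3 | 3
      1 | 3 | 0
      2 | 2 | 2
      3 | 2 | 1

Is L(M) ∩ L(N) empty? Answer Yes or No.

Yes

Converting the expression M to a DFA (subset construction, then merging equivalent states) gives the minimal DFA with states {m0, m1, m2, m3, m4, m5}, start state m0, accepting states {m5} and transitions m0: a→m1, b→m2; m1: a→m2, b→m3; m2: a→m2, b→m2; m3: a→m4, b→m2; m4: a→m2, b→m5; m5: a→m2, b→m5.
Exploring the product automaton M × N from the start pair (m0, 0), following both machines on each input symbol, reaches 11 state pairs: (m0, 0), (m1, 3), (m2, 3), (m2, 2), (m3, 1), (m2, 1), (m4, 3), (m2, 0), (m5, 1), (m5, 0), (m5, 3).
M accepts in {m5} and N accepts in {2}; no reachable pair has both components accepting, so no string drives both machines to acceptance simultaneously and L(M) ∩ L(N) = ∅.
So no string is accepted by both, and the intersection is empty.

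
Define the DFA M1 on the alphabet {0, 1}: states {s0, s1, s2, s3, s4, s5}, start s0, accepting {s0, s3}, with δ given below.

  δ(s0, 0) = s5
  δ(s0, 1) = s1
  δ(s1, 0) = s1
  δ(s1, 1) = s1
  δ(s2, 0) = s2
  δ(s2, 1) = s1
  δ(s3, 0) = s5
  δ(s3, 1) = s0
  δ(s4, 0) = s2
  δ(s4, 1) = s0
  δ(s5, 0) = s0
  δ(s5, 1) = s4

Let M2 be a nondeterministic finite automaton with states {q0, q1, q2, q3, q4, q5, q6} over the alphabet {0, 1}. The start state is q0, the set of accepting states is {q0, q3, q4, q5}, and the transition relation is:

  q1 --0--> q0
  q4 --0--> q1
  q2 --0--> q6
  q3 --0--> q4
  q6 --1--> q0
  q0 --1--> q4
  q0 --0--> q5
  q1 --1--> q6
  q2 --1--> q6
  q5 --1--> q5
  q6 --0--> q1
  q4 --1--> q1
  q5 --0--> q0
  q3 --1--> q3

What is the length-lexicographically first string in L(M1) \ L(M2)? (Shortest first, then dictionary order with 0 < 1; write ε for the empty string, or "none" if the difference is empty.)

011011

The string 011011 is accepted by M1 but not by M2.
No shorter string lies in the difference, and 011011 is the lexicographically first length-6 string in L(M1) \ L(M2).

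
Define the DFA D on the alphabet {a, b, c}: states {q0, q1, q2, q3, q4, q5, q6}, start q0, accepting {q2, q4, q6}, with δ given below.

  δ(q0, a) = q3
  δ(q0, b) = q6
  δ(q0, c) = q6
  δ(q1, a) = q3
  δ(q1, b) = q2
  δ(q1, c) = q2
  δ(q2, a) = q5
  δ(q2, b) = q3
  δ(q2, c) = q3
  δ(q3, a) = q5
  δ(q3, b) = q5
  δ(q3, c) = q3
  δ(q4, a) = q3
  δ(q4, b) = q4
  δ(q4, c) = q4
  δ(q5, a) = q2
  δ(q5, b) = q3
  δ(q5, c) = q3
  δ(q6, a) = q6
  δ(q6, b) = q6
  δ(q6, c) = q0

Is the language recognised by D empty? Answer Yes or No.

The string b is accepted: the run q0 → q6 ends in the accepting state q6.
Since at least one string is accepted, L(D) is not empty.

No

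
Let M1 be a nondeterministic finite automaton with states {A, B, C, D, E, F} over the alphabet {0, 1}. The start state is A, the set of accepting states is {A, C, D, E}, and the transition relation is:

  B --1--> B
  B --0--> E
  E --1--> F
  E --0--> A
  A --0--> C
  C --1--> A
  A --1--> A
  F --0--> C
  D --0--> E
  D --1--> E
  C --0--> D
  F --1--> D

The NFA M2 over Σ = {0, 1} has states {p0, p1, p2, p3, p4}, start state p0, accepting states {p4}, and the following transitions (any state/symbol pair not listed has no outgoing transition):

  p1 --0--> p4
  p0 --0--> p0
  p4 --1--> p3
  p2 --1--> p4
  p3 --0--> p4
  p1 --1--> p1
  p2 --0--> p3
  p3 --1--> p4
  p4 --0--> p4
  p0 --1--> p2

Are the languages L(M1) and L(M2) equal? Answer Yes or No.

No

The empty string ε is accepted by M1 but rejected by M2.
So L(M1) ≠ L(M2).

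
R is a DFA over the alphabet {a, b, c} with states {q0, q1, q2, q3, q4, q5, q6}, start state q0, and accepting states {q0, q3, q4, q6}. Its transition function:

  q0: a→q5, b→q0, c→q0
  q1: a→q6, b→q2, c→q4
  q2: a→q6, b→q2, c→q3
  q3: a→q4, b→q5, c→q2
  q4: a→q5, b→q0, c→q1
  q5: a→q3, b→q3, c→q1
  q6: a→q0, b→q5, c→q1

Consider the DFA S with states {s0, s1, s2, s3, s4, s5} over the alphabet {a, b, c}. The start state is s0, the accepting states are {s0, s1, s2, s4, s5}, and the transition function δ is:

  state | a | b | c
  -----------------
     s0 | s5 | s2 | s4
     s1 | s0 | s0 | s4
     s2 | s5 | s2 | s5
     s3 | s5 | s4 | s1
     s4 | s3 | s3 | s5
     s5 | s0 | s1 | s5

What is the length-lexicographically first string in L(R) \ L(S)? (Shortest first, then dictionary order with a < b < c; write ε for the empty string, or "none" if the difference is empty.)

cb

The string cb is accepted by R but not by S.
No shorter string lies in the difference, and cb is the lexicographically first length-2 string in L(R) \ L(S).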